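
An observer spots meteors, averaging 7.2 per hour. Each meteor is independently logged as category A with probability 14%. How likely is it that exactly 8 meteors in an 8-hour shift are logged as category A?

Thinning: the meteors that are logged as category A themselves form a Poisson process with rate 0.14 × 7.2 = 1.008 per hour.
Over the interval, μ = 1.008 × 8 = 8.064 (an 8-hour shift = 8 hours).
P(N = 8) = e^(−8.064) · 8.064^8/8! ≈ 0.1396.

0.1396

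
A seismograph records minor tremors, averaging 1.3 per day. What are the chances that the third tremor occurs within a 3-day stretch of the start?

Over the interval, μ = 1.3 × 3 = 3.9 (a 3-day stretch = 3 days).
The third arrival falls in the interval iff at least 3 events occur there: P(S_3 ≤ t) = P(N ≥ 3) = 1 − P(N ≤ 2) ≈ 0.7469.

0.7469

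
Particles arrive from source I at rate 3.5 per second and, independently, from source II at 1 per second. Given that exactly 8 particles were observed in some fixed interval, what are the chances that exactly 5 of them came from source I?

0.1749

Given the total, each event is independently from source I with probability p = λ_I/(λ_I+λ_II) = 3.5/4.5 ≈ 0.7778.
So K ~ Binomial(8, 3.5/4.5): P(K = 5) = C(8,5) · (3.5/4.5)^5 · (1/4.5)^3 ≈ 0.1749.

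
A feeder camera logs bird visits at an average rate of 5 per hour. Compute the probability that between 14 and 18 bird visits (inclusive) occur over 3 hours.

0.4563

Over the interval, μ = 5 × 3 = 15 (3 hours).
P(14 ≤ N ≤ 18) = Σ_{j=14}^{18} e^(−15) · 15^j/j! ≈ 0.4563.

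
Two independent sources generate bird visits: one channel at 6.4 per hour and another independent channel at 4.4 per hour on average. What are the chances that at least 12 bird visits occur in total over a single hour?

0.3969

Independent Poisson processes superpose: combined rate λ = 6.4 + 4.4 = 10.8 per hour.
So μ = 10.8.
P(N ≥ 12) = 1 − P(N ≤ 11) ≈ 0.3969.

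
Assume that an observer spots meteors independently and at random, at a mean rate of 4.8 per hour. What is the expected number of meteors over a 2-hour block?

9.6

E[N] = λt = 4.8 × 2 = 9.6 (a 2-hour block = 2 hours).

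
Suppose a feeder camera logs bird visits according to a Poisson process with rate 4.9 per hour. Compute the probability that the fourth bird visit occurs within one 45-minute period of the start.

Over the interval, μ = 4.9 × 0.75 = 3.675 (a 45-minute period = 0.75 hours).
The fourth arrival falls in the interval iff at least 4 events occur there: P(S_4 ≤ t) = P(N ≥ 4) = 1 − P(N ≤ 3) ≈ 0.5006.

0.5006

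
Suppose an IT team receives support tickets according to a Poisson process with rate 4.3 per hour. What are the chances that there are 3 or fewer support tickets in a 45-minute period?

0.5970

Over the interval, μ = 4.3 × 0.75 = 3.225 (a 45-minute period = 0.75 hours).
P(N ≤ 3) = Σ_{j=0}^{3} e^(−μ) μ^j/j! ≈ 0.5970.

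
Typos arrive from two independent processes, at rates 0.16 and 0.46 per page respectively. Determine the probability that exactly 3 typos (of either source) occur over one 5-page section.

Independent Poisson processes superpose: combined rate λ = 0.16 + 0.46 = 0.62 per page.
Over the interval, μ = 0.62 × 5 = 3.1 (a 5-page section = 5 pages).
P(N = 3) = e^(−3.1) · 3.1^3/3! ≈ 0.2237.

0.2237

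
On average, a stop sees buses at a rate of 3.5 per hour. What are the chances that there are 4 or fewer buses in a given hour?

With mean μ = 3.5 per hour,
P(N ≤ 4) = Σ_{j=0}^{4} e^(−μ) μ^j/j! ≈ 0.7254.

0.7254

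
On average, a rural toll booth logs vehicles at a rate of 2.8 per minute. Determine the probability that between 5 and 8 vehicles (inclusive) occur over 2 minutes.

0.5435

Over the interval, μ = 2.8 × 2 = 5.6 (2 minutes).
P(5 ≤ N ≤ 8) = Σ_{j=5}^{8} e^(−5.6) · 5.6^j/j! ≈ 0.5435.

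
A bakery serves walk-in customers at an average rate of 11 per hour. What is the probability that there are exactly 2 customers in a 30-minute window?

Over the interval, μ = 11 × 0.5 = 5.5 (a 30-minute window = 0.5 hours).
P(N = 2) = e^(−μ) μ^2/2! = e^(−5.5) · 5.5^2/2 ≈ 0.0618.

0.0618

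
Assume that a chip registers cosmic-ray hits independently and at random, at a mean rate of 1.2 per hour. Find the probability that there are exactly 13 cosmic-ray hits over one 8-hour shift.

0.0640

Over the interval, μ = 1.2 × 8 = 9.6 (an 8-hour shift = 8 hours).
P(N = 13) = e^(−μ) μ^13/13! = e^(−9.6) · 9.6^13/6227020800 ≈ 0.0640.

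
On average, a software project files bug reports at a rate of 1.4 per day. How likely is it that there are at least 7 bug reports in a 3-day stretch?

0.1325

Over the interval, μ = 1.4 × 3 = 4.2 (a 3-day stretch = 3 days).
P(N ≥ 7) = 1 − P(N ≤ 6) = 1 − Σ_{j=0}^{6} e^(−μ) μ^j/j! ≈ 0.1325.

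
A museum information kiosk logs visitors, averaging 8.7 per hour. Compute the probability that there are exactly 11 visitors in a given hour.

0.0902

With mean μ = 8.7 per hour,
P(N = 11) = e^(−μ) μ^11/11! = e^(−8.7) · 8.7^11/39916800 ≈ 0.0902.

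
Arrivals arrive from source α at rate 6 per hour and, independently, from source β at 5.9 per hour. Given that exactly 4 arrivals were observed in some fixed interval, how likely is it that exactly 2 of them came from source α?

0.3749

Given the total, each event is independently from source α with probability p = λ_α/(λ_α+λ_β) = 6/11.9 ≈ 0.5042.
So K ~ Binomial(4, 6/11.9): P(K = 2) = C(4,2) · (6/11.9)^2 · (5.9/11.9)^2 ≈ 0.3749.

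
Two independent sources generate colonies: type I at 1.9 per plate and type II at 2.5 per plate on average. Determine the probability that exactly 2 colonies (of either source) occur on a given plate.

0.1188

Independent Poisson processes superpose: combined rate λ = 1.9 + 2.5 = 4.4 per plate.
So μ = 4.4.
P(N = 2) = e^(−4.4) · 4.4^2/2! ≈ 0.1188.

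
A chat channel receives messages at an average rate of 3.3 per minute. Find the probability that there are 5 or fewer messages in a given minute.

0.8829

With mean μ = 3.3 per minute,
P(N ≤ 5) = Σ_{j=0}^{5} e^(−μ) μ^j/j! ≈ 0.8829.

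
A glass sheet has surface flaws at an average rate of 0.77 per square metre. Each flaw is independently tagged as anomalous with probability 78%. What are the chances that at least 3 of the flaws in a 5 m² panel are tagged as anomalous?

Thinning: the flaws that are tagged as anomalous themselves form a Poisson process with rate 0.78 × 0.77 = 0.6006 per square metre.
Over the interval, μ = 0.6006 × 5 = 3.003 (a 5 m² panel = 5 square metres).
P(N ≥ 3) = 1 − P(N ≤ 2) ≈ 0.5775.

0.5775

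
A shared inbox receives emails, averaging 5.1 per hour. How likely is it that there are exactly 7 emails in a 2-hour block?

Over the interval, μ = 5.1 × 2 = 10.2 (a 2-hour block = 2 hours).
P(N = 7) = e^(−μ) μ^7/7! = e^(−10.2) · 10.2^7/5040 ≈ 0.0847.

0.0847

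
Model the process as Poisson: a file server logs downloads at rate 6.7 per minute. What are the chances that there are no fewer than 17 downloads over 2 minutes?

0.1946

Over the interval, μ = 6.7 × 2 = 13.4 (2 minutes).
P(N ≥ 17) = 1 − P(N ≤ 16) = 1 − Σ_{j=0}^{16} e^(−μ) μ^j/j! ≈ 0.1946.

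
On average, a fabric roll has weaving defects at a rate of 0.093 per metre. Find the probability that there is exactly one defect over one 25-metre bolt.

0.2273

Over the interval, μ = 0.093 × 25 = 2.325 (a 25-metre bolt = 25 metres).
P(N = 1) = e^(−μ) μ^1/1! = e^(−2.325) · 2.325^1/1 ≈ 0.2273.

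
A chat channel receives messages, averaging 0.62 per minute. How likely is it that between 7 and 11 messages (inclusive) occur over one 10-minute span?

Over the interval, μ = 0.62 × 10 = 6.2 (a 10-minute span = 10 minutes).
P(7 ≤ N ≤ 11) = Σ_{j=7}^{11} e^(−6.2) · 6.2^j/j! ≈ 0.4008.

0.4008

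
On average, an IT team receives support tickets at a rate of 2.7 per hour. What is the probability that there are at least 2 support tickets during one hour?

With mean μ = 2.7 per hour,
P(N ≥ 2) = 1 − P(N ≤ 1) = 1 − Σ_{j=0}^{1} e^(−μ) μ^j/j! ≈ 0.7513.

0.7513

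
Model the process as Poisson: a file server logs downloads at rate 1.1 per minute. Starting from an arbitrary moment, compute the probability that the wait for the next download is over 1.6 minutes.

0.1720

The wait for the next event is exponential with rate λ = 1.1 per minute.
P(T > 1.6) = e^(−λt) = e^(−1.1 × 1.6) = e^(−1.76) ≈ 0.1720.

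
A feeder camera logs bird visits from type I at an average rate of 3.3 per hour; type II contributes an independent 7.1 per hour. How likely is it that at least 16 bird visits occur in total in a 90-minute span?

Independent Poisson processes superpose: combined rate λ = 3.3 + 7.1 = 10.4 per hour.
Over the interval, μ = 10.4 × 1.5 = 15.6 (a 90-minute span = 1.5 hours).
P(N ≥ 16) = 1 − P(N ≤ 15) ≈ 0.4931.

0.4931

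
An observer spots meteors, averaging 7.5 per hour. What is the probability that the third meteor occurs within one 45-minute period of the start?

Over the interval, μ = 7.5 × 0.75 = 5.625 (a 45-minute period = 0.75 hours).
The third arrival falls in the interval iff at least 3 events occur there: P(S_3 ≤ t) = P(N ≥ 3) = 1 − P(N ≤ 2) ≈ 0.9190.

0.9190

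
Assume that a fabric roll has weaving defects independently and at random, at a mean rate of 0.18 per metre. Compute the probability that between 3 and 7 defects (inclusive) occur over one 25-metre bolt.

0.7398

Over the interval, μ = 0.18 × 25 = 4.5 (a 25-metre bolt = 25 metres).
P(3 ≤ N ≤ 7) = Σ_{j=3}^{7} e^(−4.5) · 4.5^j/j! ≈ 0.7398.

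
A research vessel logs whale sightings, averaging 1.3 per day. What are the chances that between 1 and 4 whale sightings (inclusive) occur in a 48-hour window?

Over the interval, μ = 1.3 × 2 = 2.6 (a 48-hour window = 2 days).
P(1 ≤ N ≤ 4) = Σ_{j=1}^{4} e^(−2.6) · 2.6^j/j! ≈ 0.8031.

0.8031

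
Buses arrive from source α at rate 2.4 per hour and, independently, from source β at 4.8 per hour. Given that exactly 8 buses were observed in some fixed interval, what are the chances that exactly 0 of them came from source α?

Given the total, each event is independently from source α with probability p = λ_α/(λ_α+λ_β) = 2.4/7.2 ≈ 0.3333.
So K ~ Binomial(8, 2.4/7.2): P(K = 0) = C(8,0) · (2.4/7.2)^0 · (4.8/7.2)^8 ≈ 0.0390.

0.0390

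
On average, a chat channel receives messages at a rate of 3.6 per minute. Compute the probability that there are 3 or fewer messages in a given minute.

With mean μ = 3.6 per minute,
P(N ≤ 3) = Σ_{j=0}^{3} e^(−μ) μ^j/j! ≈ 0.5152.

0.5152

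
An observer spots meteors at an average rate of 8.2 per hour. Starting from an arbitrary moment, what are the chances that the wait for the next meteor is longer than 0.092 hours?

The wait for the next event is exponential with rate λ = 8.2 per hour.
P(T > 0.092) = e^(−λt) = e^(−8.2 × 0.092) = e^(−0.7544) ≈ 0.4703.

0.4703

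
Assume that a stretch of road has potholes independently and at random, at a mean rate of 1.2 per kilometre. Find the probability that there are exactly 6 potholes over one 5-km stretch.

0.1606

Over the interval, μ = 1.2 × 5 = 6 (a 5-km stretch = 5 kilometres).
P(N = 6) = e^(−μ) μ^6/6! = e^(−6) · 6^6/720 ≈ 0.1606.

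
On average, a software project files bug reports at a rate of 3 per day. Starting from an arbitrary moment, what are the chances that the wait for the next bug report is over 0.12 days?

0.6977

The wait for the next event is exponential with rate λ = 3 per day.
P(T > 0.12) = e^(−λt) = e^(−3 × 0.12) = e^(−0.36) ≈ 0.6977.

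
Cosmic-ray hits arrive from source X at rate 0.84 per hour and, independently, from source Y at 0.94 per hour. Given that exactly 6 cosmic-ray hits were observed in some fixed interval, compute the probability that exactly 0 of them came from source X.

Given the total, each event is independently from source X with probability p = λ_X/(λ_X+λ_Y) = 0.84/1.78 ≈ 0.4719.
So K ~ Binomial(6, 0.84/1.78): P(K = 0) = C(6,0) · (0.84/1.78)^0 · (0.94/1.78)^6 ≈ 0.0217.

0.0217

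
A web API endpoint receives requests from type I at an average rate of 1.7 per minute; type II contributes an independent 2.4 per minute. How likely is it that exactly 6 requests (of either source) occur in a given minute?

Independent Poisson processes superpose: combined rate λ = 1.7 + 2.4 = 4.1 per minute.
So μ = 4.1.
P(N = 6) = e^(−4.1) · 4.1^6/6! ≈ 0.1093.

0.1093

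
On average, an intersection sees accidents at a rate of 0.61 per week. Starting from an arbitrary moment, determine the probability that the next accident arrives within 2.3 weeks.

0.7541

Inter-arrival times are exponential with rate λ = 0.61 per week.
P(T ≤ 2.3) = 1 − e^(−λt) = 1 − e^(−0.61 × 2.3) = 1 − e^(−1.403) ≈ 0.7541.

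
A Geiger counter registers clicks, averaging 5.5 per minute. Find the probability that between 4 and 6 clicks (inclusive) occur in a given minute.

With mean μ = 5.5 per minute,
P(4 ≤ N ≤ 6) = Σ_{j=4}^{6} e^(−5.5) · 5.5^j/j! ≈ 0.4843.

0.4843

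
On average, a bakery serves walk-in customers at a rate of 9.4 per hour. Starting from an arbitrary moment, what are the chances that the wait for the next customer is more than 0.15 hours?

The wait for the next event is exponential with rate λ = 9.4 per hour.
P(T > 0.15) = e^(−λt) = e^(−9.4 × 0.15) = e^(−1.41) ≈ 0.2441.

0.2441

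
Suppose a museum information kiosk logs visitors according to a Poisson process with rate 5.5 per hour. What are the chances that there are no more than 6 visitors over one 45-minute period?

Over the interval, μ = 5.5 × 0.75 = 4.125 (a 45-minute period = 0.75 hours).
P(N ≤ 6) = Σ_{j=0}^{6} e^(−μ) μ^j/j! ≈ 0.8759.

0.8759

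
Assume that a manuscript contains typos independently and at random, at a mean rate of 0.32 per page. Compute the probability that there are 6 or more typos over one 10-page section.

Over the interval, μ = 0.32 × 10 = 3.2 (a 10-page section = 10 pages).
P(N ≥ 6) = 1 − P(N ≤ 5) = 1 − Σ_{j=0}^{5} e^(−μ) μ^j/j! ≈ 0.1054.

0.1054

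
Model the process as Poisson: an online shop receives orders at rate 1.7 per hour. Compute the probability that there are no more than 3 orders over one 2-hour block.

0.5584

Over the interval, μ = 1.7 × 2 = 3.4 (a 2-hour block = 2 hours).
P(N ≤ 3) = Σ_{j=0}^{3} e^(−μ) μ^j/j! ≈ 0.5584.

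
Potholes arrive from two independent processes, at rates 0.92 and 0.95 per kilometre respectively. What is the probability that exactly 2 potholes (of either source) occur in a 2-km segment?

0.1661

Independent Poisson processes superpose: combined rate λ = 0.92 + 0.95 = 1.87 per kilometre.
Over the interval, μ = 1.87 × 2 = 3.74 (a 2-km segment = 2 kilometres).
P(N = 2) = e^(−3.74) · 3.74^2/2! ≈ 0.1661.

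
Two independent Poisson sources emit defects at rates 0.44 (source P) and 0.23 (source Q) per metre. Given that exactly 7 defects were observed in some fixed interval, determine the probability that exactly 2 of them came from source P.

0.0432

Given the total, each event is independently from source P with probability p = λ_P/(λ_P+λ_Q) = 0.44/0.67 ≈ 0.6567.
So K ~ Binomial(7, 0.44/0.67): P(K = 2) = C(7,2) · (0.44/0.67)^2 · (0.23/0.67)^5 ≈ 0.0432.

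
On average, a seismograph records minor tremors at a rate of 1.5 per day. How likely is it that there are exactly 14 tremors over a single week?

0.0625

Over the interval, μ = 1.5 × 7 = 10.5 (a week = 7 days).
P(N = 14) = e^(−μ) μ^14/14! = e^(−10.5) · 10.5^14/87178291200 ≈ 0.0625.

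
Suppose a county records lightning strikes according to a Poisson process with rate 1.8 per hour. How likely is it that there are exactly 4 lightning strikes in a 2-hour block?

Over the interval, μ = 1.8 × 2 = 3.6 (a 2-hour block = 2 hours).
P(N = 4) = e^(−μ) μ^4/4! = e^(−3.6) · 3.6^4/24 ≈ 0.1912.

0.1912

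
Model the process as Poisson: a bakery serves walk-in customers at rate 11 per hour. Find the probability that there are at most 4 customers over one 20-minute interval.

Over the interval, μ = 11 × 1/3 ≈ 3.66667 (a 20-minute interval = 1/3 hours).
P(N ≤ 4) = Σ_{j=0}^{4} e^(−μ) μ^j/j! ≈ 0.6936.

0.6936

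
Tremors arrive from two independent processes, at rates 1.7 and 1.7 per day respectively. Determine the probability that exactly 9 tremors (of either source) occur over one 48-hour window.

Independent Poisson processes superpose: combined rate λ = 1.7 + 1.7 = 3.4 per day.
Over the interval, μ = 3.4 × 2 = 6.8 (a 48-hour window = 2 days).
P(N = 9) = e^(−6.8) · 6.8^9/9! ≈ 0.0954.

0.0954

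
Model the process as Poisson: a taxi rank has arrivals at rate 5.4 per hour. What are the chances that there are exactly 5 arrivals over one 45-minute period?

Over the interval, μ = 5.4 × 0.75 = 4.05 (a 45-minute period = 0.75 hours).
P(N = 5) = e^(−μ) μ^5/5! = e^(−4.05) · 4.05^5/120 ≈ 0.1582.

0.1582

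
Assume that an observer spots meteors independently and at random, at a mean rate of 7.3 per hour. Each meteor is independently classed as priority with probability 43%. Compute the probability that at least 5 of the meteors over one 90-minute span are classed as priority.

Thinning: the meteors that are classed as priority themselves form a Poisson process with rate 0.43 × 7.3 = 3.139 per hour.
Over the interval, μ = 3.139 × 1.5 = 4.7085 (a 90-minute span = 1.5 hours).
P(N ≥ 5) = 1 − P(N ≤ 4) ≈ 0.5070.

0.5070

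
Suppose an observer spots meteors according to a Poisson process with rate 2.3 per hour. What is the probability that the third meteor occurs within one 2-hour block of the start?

0.8374

Over the interval, μ = 2.3 × 2 = 4.6 (a 2-hour block = 2 hours).
The third arrival falls in the interval iff at least 3 events occur there: P(S_3 ≤ t) = P(N ≥ 3) = 1 − P(N ≤ 2) ≈ 0.8374.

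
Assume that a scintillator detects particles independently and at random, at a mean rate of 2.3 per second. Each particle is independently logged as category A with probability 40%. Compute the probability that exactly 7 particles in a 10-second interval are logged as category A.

Thinning: the particles that are logged as category A themselves form a Poisson process with rate 0.4 × 2.3 = 0.92 per second.
Over the interval, μ = 0.92 × 10 = 9.2 (a 10-second interval = 10 seconds).
P(N = 7) = e^(−9.2) · 9.2^7/7! ≈ 0.1118.

0.1118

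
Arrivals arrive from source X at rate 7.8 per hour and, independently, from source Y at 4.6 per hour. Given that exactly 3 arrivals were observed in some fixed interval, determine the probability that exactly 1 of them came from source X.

Given the total, each event is independently from source X with probability p = λ_X/(λ_X+λ_Y) = 7.8/12.4 ≈ 0.6290.
So K ~ Binomial(3, 7.8/12.4): P(K = 1) = C(3,1) · (7.8/12.4)^1 · (4.6/12.4)^2 ≈ 0.2597.

0.2597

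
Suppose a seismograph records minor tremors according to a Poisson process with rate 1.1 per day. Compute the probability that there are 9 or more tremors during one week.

0.3657

Over the interval, μ = 1.1 × 7 = 7.7 (a week = 7 days).
P(N ≥ 9) = 1 − P(N ≤ 8) = 1 − Σ_{j=0}^{8} e^(−μ) μ^j/j! ≈ 0.3657.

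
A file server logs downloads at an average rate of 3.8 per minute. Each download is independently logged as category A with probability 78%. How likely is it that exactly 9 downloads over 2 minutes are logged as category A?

0.0664

Thinning: the downloads that are logged as category A themselves form a Poisson process with rate 0.78 × 3.8 = 2.964 per minute.
Over the interval, μ = 2.964 × 2 = 5.928 (2 minutes).
P(N = 9) = e^(−5.928) · 5.928^9/9! ≈ 0.0664.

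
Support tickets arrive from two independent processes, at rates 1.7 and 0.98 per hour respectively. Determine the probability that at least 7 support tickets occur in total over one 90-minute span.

Independent Poisson processes superpose: combined rate λ = 1.7 + 0.98 = 2.68 per hour.
Over the interval, μ = 2.68 × 1.5 = 4.02 (a 90-minute span = 1.5 hours).
P(N ≥ 7) = 1 − P(N ≤ 6) ≈ 0.1128.

0.1128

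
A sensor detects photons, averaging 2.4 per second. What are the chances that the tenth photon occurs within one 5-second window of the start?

0.7576

Over the interval, μ = 2.4 × 5 = 12 (a 5-second window = 5 seconds).
The tenth arrival falls in the interval iff at least 10 events occur there: P(S_10 ≤ t) = P(N ≥ 10) = 1 − P(N ≤ 9) ≈ 0.7576.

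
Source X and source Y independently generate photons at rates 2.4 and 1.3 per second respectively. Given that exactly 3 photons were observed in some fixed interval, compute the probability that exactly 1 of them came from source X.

0.2402

Given the total, each event is independently from source X with probability p = λ_X/(λ_X+λ_Y) = 2.4/3.7 ≈ 0.6486.
So K ~ Binomial(3, 2.4/3.7): P(K = 1) = C(3,1) · (2.4/3.7)^1 · (1.3/3.7)^2 ≈ 0.2402.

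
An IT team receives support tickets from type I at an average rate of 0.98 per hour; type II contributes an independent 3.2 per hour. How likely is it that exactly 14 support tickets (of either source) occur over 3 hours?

Independent Poisson processes superpose: combined rate λ = 0.98 + 3.2 = 4.18 per hour.
Over the interval, μ = 4.18 × 3 = 12.54 (3 hours).
P(N = 14) = e^(−12.54) · 12.54^14/14! ≈ 0.0977.

0.0977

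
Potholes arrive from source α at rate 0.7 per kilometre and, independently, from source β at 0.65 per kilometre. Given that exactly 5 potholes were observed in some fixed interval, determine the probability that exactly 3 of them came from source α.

Given the total, each event is independently from source α with probability p = λ_α/(λ_α+λ_β) = 0.7/1.35 ≈ 0.5185.
So K ~ Binomial(5, 0.7/1.35): P(K = 3) = C(5,3) · (0.7/1.35)^3 · (0.65/1.35)^2 ≈ 0.3232.

0.3232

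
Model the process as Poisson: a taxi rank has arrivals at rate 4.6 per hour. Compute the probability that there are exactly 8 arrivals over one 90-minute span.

0.1284

Over the interval, μ = 4.6 × 1.5 = 6.9 (a 90-minute span = 1.5 hours).
P(N = 8) = e^(−μ) μ^8/8! = e^(−6.9) · 6.9^8/40320 ≈ 0.1284.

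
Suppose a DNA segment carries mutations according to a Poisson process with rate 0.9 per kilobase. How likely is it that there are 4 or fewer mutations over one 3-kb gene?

0.8629

Over the interval, μ = 0.9 × 3 = 2.7 (a 3-kb gene = 3 kilobases).
P(N ≤ 4) = Σ_{j=0}^{4} e^(−μ) μ^j/j! ≈ 0.8629.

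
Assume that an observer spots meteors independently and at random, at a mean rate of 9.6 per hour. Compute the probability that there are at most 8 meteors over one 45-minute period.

0.7027

Over the interval, μ = 9.6 × 0.75 = 7.2 (a 45-minute period = 0.75 hours).
P(N ≤ 8) = Σ_{j=0}^{8} e^(−μ) μ^j/j! ≈ 0.7027.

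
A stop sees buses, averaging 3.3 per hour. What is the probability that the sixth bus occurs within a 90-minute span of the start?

Over the interval, μ = 3.3 × 1.5 = 4.95 (a 90-minute span = 1.5 hours).
The sixth arrival falls in the interval iff at least 6 events occur there: P(S_6 ≤ t) = P(N ≥ 6) = 1 − P(N ≤ 5) ≈ 0.3753.

0.3753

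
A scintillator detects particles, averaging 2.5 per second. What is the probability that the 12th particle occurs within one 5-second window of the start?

Over the interval, μ = 2.5 × 5 = 12.5 (a 5-second window = 5 seconds).
The 12th arrival falls in the interval iff at least 12 events occur there: P(S_12 ≤ t) = P(N ≥ 12) = 1 − P(N ≤ 11) ≈ 0.5942.

0.5942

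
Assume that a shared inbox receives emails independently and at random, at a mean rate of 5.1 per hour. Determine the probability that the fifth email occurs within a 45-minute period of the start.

0.3370

Over the interval, μ = 5.1 × 0.75 = 3.825 (a 45-minute period = 0.75 hours).
The fifth arrival falls in the interval iff at least 5 events occur there: P(S_5 ≤ t) = P(N ≥ 5) = 1 − P(N ≤ 4) ≈ 0.3370.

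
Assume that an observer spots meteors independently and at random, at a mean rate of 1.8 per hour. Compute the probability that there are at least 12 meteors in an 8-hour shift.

0.7723

Over the interval, μ = 1.8 × 8 = 14.4 (an 8-hour shift = 8 hours).
P(N ≥ 12) = 1 − P(N ≤ 11) = 1 − Σ_{j=0}^{11} e^(−μ) μ^j/j! ≈ 0.7723.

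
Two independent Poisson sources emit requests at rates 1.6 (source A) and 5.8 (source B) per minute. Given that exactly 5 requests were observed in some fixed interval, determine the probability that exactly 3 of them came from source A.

Given the total, each event is independently from source A with probability p = λ_A/(λ_A+λ_B) = 1.6/7.4 ≈ 0.2162.
So K ~ Binomial(5, 1.6/7.4): P(K = 3) = C(5,3) · (1.6/7.4)^3 · (5.8/7.4)^2 ≈ 0.0621.

0.0621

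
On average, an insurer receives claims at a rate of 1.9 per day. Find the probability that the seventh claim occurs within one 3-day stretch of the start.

0.3456

Over the interval, μ = 1.9 × 3 = 5.7 (a 3-day stretch = 3 days).
The seventh arrival falls in the interval iff at least 7 events occur there: P(S_7 ≤ t) = P(N ≥ 7) = 1 − P(N ≤ 6) ≈ 0.3456.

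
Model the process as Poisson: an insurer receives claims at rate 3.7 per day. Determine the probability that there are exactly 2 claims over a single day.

0.1692

With mean μ = 3.7 per day,
P(N = 2) = e^(−μ) μ^2/2! = e^(−3.7) · 3.7^2/2 ≈ 0.1692.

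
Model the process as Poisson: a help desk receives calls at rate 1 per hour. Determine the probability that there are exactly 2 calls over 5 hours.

Over the interval, μ = 1 × 5 = 5 (5 hours).
P(N = 2) = e^(−μ) μ^2/2! = e^(−5) · 5^2/2 ≈ 0.0842.

0.0842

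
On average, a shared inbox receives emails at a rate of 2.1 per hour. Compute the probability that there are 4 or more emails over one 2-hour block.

0.6046

Over the interval, μ = 2.1 × 2 = 4.2 (a 2-hour block = 2 hours).
P(N ≥ 4) = 1 − P(N ≤ 3) = 1 − Σ_{j=0}^{3} e^(−μ) μ^j/j! ≈ 0.6046.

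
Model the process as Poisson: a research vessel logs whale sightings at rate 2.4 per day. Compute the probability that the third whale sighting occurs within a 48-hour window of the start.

0.8575

Over the interval, μ = 2.4 × 2 = 4.8 (a 48-hour window = 2 days).
The third arrival falls in the interval iff at least 3 events occur there: P(S_3 ≤ t) = P(N ≥ 3) = 1 − P(N ≤ 2) ≈ 0.8575.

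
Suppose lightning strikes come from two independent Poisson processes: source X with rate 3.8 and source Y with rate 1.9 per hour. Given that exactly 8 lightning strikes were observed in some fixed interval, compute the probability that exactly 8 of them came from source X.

Given the total, each event is independently from source X with probability p = λ_X/(λ_X+λ_Y) = 3.8/5.7 ≈ 0.6667.
So K ~ Binomial(8, 3.8/5.7): P(K = 8) = C(8,8) · (3.8/5.7)^8 · (1.9/5.7)^0 ≈ 0.0390.

0.0390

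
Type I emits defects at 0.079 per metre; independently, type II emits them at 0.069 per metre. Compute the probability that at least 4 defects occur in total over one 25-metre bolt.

Independent Poisson processes superpose: combined rate λ = 0.079 + 0.069 = 0.148 per metre.
Over the interval, μ = 0.148 × 25 = 3.7 (a 25-metre bolt = 25 metres).
P(N ≥ 4) = 1 − P(N ≤ 3) ≈ 0.5058.

0.5058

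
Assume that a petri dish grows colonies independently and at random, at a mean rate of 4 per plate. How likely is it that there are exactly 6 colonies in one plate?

With mean μ = 4 per plate,
P(N = 6) = e^(−μ) μ^6/6! = e^(−4) · 4^6/720 ≈ 0.1042.

0.1042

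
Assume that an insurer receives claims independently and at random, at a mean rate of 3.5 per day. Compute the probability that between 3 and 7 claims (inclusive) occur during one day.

With mean μ = 3.5 per day,
P(3 ≤ N ≤ 7) = Σ_{j=3}^{7} e^(−3.5) · 3.5^j/j! ≈ 0.6524.

0.6524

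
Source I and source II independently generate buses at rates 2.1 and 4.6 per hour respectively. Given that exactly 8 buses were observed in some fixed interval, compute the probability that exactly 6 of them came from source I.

0.0125

Given the total, each event is independently from source I with probability p = λ_I/(λ_I+λ_II) = 2.1/6.7 ≈ 0.3134.
So K ~ Binomial(8, 2.1/6.7): P(K = 6) = C(8,6) · (2.1/6.7)^6 · (4.6/6.7)^2 ≈ 0.0125.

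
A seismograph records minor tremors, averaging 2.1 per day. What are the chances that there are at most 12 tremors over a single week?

0.2932

Over the interval, μ = 2.1 × 7 = 14.7 (a week = 7 days).
P(N ≤ 12) = Σ_{j=0}^{12} e^(−μ) μ^j/j! ≈ 0.2932.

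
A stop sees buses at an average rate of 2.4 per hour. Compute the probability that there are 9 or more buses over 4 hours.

Over the interval, μ = 2.4 × 4 = 9.6 (4 hours).
P(N ≥ 9) = 1 − P(N ≤ 8) = 1 − Σ_{j=0}^{8} e^(−μ) μ^j/j! ≈ 0.6204.

0.6204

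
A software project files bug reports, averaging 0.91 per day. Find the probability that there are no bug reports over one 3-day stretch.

Over the interval, μ = 0.91 × 3 = 2.73 (a 3-day stretch = 3 days).
P(N = 0) = e^(−μ) μ^0/0! = e^(−2.73) · 2.73^0/1 ≈ 0.0652.

0.0652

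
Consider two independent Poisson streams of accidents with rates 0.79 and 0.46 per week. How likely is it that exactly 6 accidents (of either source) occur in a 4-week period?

Independent Poisson processes superpose: combined rate λ = 0.79 + 0.46 = 1.25 per week.
Over the interval, μ = 1.25 × 4 = 5 (a 4-week period = 4 weeks).
P(N = 6) = e^(−5) · 5^6/6! ≈ 0.1462.

0.1462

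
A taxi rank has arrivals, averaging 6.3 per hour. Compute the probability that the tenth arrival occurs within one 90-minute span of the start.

Over the interval, μ = 6.3 × 1.5 = 9.45 (a 90-minute span = 1.5 hours).
The tenth arrival falls in the interval iff at least 10 events occur there: P(S_10 ≤ t) = P(N ≥ 10) = 1 − P(N ≤ 9) ≈ 0.4717.

0.4717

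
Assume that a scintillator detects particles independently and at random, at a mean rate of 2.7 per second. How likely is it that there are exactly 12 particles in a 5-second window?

0.1049

Over the interval, μ = 2.7 × 5 = 13.5 (a 5-second window = 5 seconds).
P(N = 12) = e^(−μ) μ^12/12! = e^(−13.5) · 13.5^12/479001600 ≈ 0.1049.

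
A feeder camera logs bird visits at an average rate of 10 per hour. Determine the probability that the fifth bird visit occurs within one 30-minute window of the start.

Over the interval, μ = 10 × 0.5 = 5 (a 30-minute window = 0.5 hours).
The fifth arrival falls in the interval iff at least 5 events occur there: P(S_5 ≤ t) = P(N ≥ 5) = 1 − P(N ≤ 4) ≈ 0.5595.

0.5595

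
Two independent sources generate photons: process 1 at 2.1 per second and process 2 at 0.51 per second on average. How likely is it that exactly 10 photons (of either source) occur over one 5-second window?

0.0849

Independent Poisson processes superpose: combined rate λ = 2.1 + 0.51 = 2.61 per second.
Over the interval, μ = 2.61 × 5 = 13.05 (a 5-second window = 5 seconds).
P(N = 10) = e^(−13.05) · 13.05^10/10! ≈ 0.0849.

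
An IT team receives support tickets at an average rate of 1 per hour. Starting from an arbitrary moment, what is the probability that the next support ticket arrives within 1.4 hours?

Inter-arrival times are exponential with rate λ = 1 per hour.
P(T ≤ 1.4) = 1 − e^(−λt) = 1 − e^(−1 × 1.4) = 1 − e^(−1.4) ≈ 0.7534.

0.7534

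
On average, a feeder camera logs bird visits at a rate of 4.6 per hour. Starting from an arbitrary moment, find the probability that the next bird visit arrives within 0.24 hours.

Inter-arrival times are exponential with rate λ = 4.6 per hour.
P(T ≤ 0.24) = 1 − e^(−λt) = 1 − e^(−4.6 × 0.24) = 1 − e^(−1.104) ≈ 0.6685.

0.6685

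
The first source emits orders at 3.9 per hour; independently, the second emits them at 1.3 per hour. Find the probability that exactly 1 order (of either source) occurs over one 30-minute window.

Independent Poisson processes superpose: combined rate λ = 3.9 + 1.3 = 5.2 per hour.
Over the interval, μ = 5.2 × 0.5 = 2.6 (a 30-minute window = 0.5 hours).
P(N = 1) = e^(−2.6) · 2.6^1/1! ≈ 0.1931.

0.1931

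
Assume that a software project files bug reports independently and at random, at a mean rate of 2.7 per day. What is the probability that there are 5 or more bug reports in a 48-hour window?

Over the interval, μ = 2.7 × 2 = 5.4 (a 48-hour window = 2 days).
P(N ≥ 5) = 1 − P(N ≤ 4) = 1 − Σ_{j=0}^{4} e^(−μ) μ^j/j! ≈ 0.6267.

0.6267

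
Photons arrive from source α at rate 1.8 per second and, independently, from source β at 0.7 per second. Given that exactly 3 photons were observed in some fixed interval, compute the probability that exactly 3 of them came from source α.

Given the total, each event is independently from source α with probability p = λ_α/(λ_α+λ_β) = 1.8/2.5 = 0.7200.
So K ~ Binomial(3, 1.8/2.5): P(K = 3) = C(3,3) · (1.8/2.5)^3 · (0.7/2.5)^0 ≈ 0.3732.

0.3732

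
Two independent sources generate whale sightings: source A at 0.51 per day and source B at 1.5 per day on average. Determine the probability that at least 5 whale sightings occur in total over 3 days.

Independent Poisson processes superpose: combined rate λ = 0.51 + 1.5 = 2.01 per day.
Over the interval, μ = 2.01 × 3 = 6.03 (3 days).
P(N ≥ 5) = 1 − P(N ≤ 4) ≈ 0.7189.

0.7189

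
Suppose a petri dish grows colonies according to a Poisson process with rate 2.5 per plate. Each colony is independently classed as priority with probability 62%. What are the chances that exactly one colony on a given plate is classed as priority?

Thinning: the colonies that are classed as priority themselves form a Poisson process with rate 0.62 × 2.5 = 1.55 per plate.
So μ = 1.55.
P(N = 1) = e^(−1.55) · 1.55^1/1! ≈ 0.3290.

0.3290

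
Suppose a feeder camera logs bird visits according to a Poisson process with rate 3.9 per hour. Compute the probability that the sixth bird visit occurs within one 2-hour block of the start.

0.7897

Over the interval, μ = 3.9 × 2 = 7.8 (a 2-hour block = 2 hours).
The sixth arrival falls in the interval iff at least 6 events occur there: P(S_6 ≤ t) = P(N ≥ 6) = 1 − P(N ≤ 5) ≈ 0.7897.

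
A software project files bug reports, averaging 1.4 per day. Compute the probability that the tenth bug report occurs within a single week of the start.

0.5168

Over the interval, μ = 1.4 × 7 = 9.8 (a week = 7 days).
The tenth arrival falls in the interval iff at least 10 events occur there: P(S_10 ≤ t) = P(N ≥ 10) = 1 − P(N ≤ 9) ≈ 0.5168.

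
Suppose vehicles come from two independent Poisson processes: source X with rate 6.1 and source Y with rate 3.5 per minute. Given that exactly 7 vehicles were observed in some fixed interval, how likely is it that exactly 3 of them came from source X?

0.1586

Given the total, each event is independently from source X with probability p = λ_X/(λ_X+λ_Y) = 6.1/9.6 ≈ 0.6354.
So K ~ Binomial(7, 6.1/9.6): P(K = 3) = C(7,3) · (6.1/9.6)^3 · (3.5/9.6)^4 ≈ 0.1586.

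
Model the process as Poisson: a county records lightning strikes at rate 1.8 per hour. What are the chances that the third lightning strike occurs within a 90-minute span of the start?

0.5064

Over the interval, μ = 1.8 × 1.5 = 2.7 (a 90-minute span = 1.5 hours).
The third arrival falls in the interval iff at least 3 events occur there: P(S_3 ≤ t) = P(N ≥ 3) = 1 − P(N ≤ 2) ≈ 0.5064.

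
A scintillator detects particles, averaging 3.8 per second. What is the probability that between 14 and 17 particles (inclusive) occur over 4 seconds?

0.3873

Over the interval, μ = 3.8 × 4 = 15.2 (4 seconds).
P(14 ≤ N ≤ 17) = Σ_{j=14}^{17} e^(−15.2) · 15.2^j/j! ≈ 0.3873.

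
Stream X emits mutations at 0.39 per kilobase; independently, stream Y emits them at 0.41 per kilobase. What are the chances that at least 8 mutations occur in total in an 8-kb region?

0.3127

Independent Poisson processes superpose: combined rate λ = 0.39 + 0.41 = 0.8 per kilobase.
Over the interval, μ = 0.8 × 8 = 6.4 (an 8-kb region = 8 kilobases).
P(N ≥ 8) = 1 − P(N ≤ 7) ≈ 0.3127.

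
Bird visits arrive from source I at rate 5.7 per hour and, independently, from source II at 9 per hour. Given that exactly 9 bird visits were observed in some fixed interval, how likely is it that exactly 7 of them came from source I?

Given the total, each event is independently from source I with probability p = λ_I/(λ_I+λ_II) = 5.7/14.7 ≈ 0.3878.
So K ~ Binomial(9, 5.7/14.7): P(K = 7) = C(9,7) · (5.7/14.7)^7 · (9/14.7)^2 ≈ 0.0178.

0.0178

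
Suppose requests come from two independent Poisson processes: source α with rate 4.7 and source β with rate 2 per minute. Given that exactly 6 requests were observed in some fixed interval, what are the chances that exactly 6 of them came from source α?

0.1192

Given the total, each event is independently from source α with probability p = λ_α/(λ_α+λ_β) = 4.7/6.7 ≈ 0.7015.
So K ~ Binomial(6, 4.7/6.7): P(K = 6) = C(6,6) · (4.7/6.7)^6 · (2/6.7)^0 ≈ 0.1192.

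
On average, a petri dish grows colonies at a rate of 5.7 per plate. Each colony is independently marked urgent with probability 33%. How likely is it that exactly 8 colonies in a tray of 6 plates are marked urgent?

Thinning: the colonies that are marked urgent themselves form a Poisson process with rate 0.33 × 5.7 = 1.881 per plate.
Over the interval, μ = 1.881 × 6 = 11.286 (a tray of 6 plates = 6 plates).
P(N = 8) = e^(−11.286) · 11.286^8/8! ≈ 0.0819.

0.0819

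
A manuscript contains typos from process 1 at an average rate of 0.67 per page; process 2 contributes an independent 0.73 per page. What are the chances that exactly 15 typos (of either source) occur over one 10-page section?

0.0989

Independent Poisson processes superpose: combined rate λ = 0.67 + 0.73 = 1.4 per page.
Over the interval, μ = 1.4 × 10 = 14 (a 10-page section = 10 pages).
P(N = 15) = e^(−14) · 14^15/15! ≈ 0.0989.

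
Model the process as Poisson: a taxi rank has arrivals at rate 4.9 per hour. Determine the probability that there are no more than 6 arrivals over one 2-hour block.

Over the interval, μ = 4.9 × 2 = 9.8 (a 2-hour block = 2 hours).
P(N ≤ 6) = Σ_{j=0}^{6} e^(−μ) μ^j/j! ≈ 0.1433.

0.1433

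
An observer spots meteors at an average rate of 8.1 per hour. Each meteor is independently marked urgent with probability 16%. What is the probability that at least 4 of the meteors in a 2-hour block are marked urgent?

Thinning: the meteors that are marked urgent themselves form a Poisson process with rate 0.16 × 8.1 = 1.296 per hour.
Over the interval, μ = 1.296 × 2 = 2.592 (a 2-hour block = 2 hours).
P(N ≥ 4) = 1 − P(N ≤ 3) ≈ 0.2623.

0.2623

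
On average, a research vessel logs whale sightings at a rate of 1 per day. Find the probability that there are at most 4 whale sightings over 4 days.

0.6288

Over the interval, μ = 1 × 4 = 4 (4 days).
P(N ≤ 4) = Σ_{j=0}^{4} e^(−μ) μ^j/j! ≈ 0.6288.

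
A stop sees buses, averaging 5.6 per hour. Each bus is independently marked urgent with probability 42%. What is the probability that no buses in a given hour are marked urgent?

0.0952

Thinning: the buses that are marked urgent themselves form a Poisson process with rate 0.42 × 5.6 = 2.352 per hour.
So μ = 2.352.
P(N = 0) = e^(−2.352) · 2.352^0/0! ≈ 0.0952.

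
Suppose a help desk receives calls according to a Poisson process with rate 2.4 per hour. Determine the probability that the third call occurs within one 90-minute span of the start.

0.6973

Over the interval, μ = 2.4 × 1.5 = 3.6 (a 90-minute span = 1.5 hours).
The third arrival falls in the interval iff at least 3 events occur there: P(S_3 ≤ t) = P(N ≥ 3) = 1 − P(N ≤ 2) ≈ 0.6973.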